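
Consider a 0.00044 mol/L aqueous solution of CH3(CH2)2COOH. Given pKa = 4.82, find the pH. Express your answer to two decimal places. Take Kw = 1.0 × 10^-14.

CH3(CH2)2COOH ⇌ CH3(CH2)2COO- + H+
Ka = 10^(−4.82) = 1.51 × 10^-5
From the ICE table, Ka = [H+]²/(0.00044 − [H+]) = 1.51 × 10^-5.
Here C₀/Ka ≈ 29.1, so the small-[H+] approximation fails. Use the quadratic:
[H+] = (−Ka + √(Ka² + 4·Ka·C₀))/2 = 7.43 × 10^-5 M
pH = −log[H+] = −log(7.43 × 10^-5) = 4.13

pH = 4.13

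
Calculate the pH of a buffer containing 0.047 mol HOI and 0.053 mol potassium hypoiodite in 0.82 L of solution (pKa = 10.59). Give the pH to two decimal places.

pH = 10.64

pH = pKa + log([A⁻]/[HA]) = 10.59 + log(0.053/0.047)
pH = 10.59 + (+0.052) = 10.64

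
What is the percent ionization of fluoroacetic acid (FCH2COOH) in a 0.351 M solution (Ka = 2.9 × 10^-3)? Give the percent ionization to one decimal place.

FCH2COOH ⇌ FCH2COO- + H+; let x = [H+] at equilibrium.
Solve x² + 0.0029x − 0.00102 = 0 → x = 3.05 × 10^-2 M
% ionization = x/C₀ × 100% = 3.05 × 10^-2/0.351 × 100% = 8.7%

8.7%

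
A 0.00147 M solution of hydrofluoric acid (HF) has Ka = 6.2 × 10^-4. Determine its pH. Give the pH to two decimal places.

pH = 3.16

HF ⇌ F- + H+
From the ICE table, Ka = [H+]²/(0.00147 − [H+]) = 6.2 × 10^-4.
Here C₀/Ka ≈ 2.37, so the small-[H+] approximation fails. Use the quadratic:
[H+] = [−0.00062 + √(0.00062² + 3.65e-06)]/2 = 6.94 × 10^-4 M
pH = −log(6.94 × 10^-4) = 3.16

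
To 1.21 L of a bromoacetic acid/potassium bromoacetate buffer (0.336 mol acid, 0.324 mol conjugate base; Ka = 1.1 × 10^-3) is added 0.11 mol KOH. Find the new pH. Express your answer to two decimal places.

After neutralization: n(BrCH2COOH) = 0.226 mol, n(BrCH2COO-) = 0.434 mol.
pKa = −log(1.1 × 10^-3) = 2.959
Henderson–Hasselbalch with mole ratio 0.434/0.226: pH = 2.959 + (+0.283)

pH = 3.24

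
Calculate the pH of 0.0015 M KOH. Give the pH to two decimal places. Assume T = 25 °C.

pH = 11.18

KOH is a strong base; [OH-] = 0.0015 M.
pOH = -log(0.0015) = 2.82
pH = 14.00 - 2.82 = 11.18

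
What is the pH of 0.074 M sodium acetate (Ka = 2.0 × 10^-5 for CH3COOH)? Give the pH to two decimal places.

pH = 8.78

CH3COO- is the conjugate base of the weak acid CH3COOH.
Kb = Kw/Ka = 1.0×10^-14 / 2.0 × 10^-5 = 5.00 × 10^-10
From the ICE table, Kb = [OH-]²/(0.074 − [OH-]) = 5.00 × 10^-10.
Neglecting [OH-] in the denominator: [OH-] = √(5.00 × 10^-10 × 0.074) = 6.08 × 10^-6 M
pOH = −log(6.08 × 10^-6) = 5.22; pH = 14.00 − 5.22 = 8.78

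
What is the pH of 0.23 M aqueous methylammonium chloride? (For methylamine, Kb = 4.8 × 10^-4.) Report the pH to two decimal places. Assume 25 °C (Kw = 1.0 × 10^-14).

CH3NH3+ is the conjugate acid of the weak base CH3NH2.
Ka = Kw/Kb = 1.0×10^-14 / 4.8 × 10^-4 = 2.08 × 10^-11
From the ICE table, Ka = [H+]²/(0.23 − [H+]) = 2.08 × 10^-11.
Assume [H+] ≪ 0.23: [H+] ≈ √(2.08 × 10^-11 × 0.23) = 2.19 × 10^-6 M
pH = −log[H+] = −log(2.19 × 10^-6) = 5.66

pH = 5.66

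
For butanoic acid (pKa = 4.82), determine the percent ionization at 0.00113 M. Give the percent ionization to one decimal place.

CH3(CH2)2COOH ⇌ CH3(CH2)2COO- + H+; let x = [H+] at equilibrium.
Ka = 10^(−4.82) = 1.51 × 10^-5
Ka = x²/(C₀ − x); solving the quadratic gives x = 1.23 × 10^-4 M.
Fraction ionized = 1.23 × 10^-4 / 0.00113 = 0.1088 → 10.9%

10.9%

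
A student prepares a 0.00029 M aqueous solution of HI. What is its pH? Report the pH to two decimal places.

HI is a strong acid and dissociates completely, so [H+] = 0.00029 M.
pH = -log(0.00029) = 3.54

pH = 3.54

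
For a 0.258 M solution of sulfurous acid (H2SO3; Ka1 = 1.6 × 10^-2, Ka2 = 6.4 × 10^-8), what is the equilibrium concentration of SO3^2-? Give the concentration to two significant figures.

First ionization gives [H+] ≈ [HSO3-] = 5.67 × 10^-2 M.
Second step: Ka2 = [H+][SO3^2-]/[HSO3-] ≈ [SO3^2-] (since [H+] ≈ [HSO3-]).
So [SO3^2-] ≈ Ka2.

6.4 × 10^-8 M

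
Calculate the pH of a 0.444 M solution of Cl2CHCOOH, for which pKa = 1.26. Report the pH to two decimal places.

pH = 0.88

Cl2CHCOOH ⇌ Cl2CHCOO- + H+
Ka = 10^(−1.26) = 5.50 × 10^-2
Let x = [H+] at equilibrium. Ka = x²/(0.444 − x).
x is not negligible relative to C₀; solve x² + 0.055·x − 0.0244 = 0.
x = [−0.055 + √(0.055² + 0.0977)]/2 = 1.31 × 10^-1 M
pH = −log[H+] = −log(1.31 × 10^-1) = 0.88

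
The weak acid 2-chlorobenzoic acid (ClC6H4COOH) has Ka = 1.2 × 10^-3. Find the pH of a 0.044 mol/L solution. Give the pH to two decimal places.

pH = 2.17

ClC6H4COOH ⇌ ClC6H4COO- + H+
Let x = [H+] at equilibrium. Ka = x²/(0.044 − x).
Here C₀/Ka ≈ 36.7, so the small-x approximation fails. Use the quadratic:
x = (−Ka + √(Ka² + 4·Ka·C₀))/2 = 6.69 × 10^-3 M
pH = −log(6.69 × 10^-3) = 2.17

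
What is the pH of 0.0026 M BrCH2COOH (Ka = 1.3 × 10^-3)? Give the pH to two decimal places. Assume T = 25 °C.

pH = 2.89

BrCH2COOH ⇌ BrCH2COO- + H+
Let x = [H+] at equilibrium. Ka = x²/(0.0026 − x).
x is not negligible relative to C₀; solve x² + 0.0013·x − 3.38e-06 = 0.
x = (−Ka + √(Ka² + 4·Ka·C₀))/2 = 1.30 × 10^-3 M
pH = −log[H+] = −log(1.30 × 10^-3) = 2.89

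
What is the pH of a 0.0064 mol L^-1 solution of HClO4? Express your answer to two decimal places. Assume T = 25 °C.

pH = 2.19

HClO4 is a strong acid and dissociates completely, so [H+] = 0.0064 M.
pH = -log(0.0064) = 2.19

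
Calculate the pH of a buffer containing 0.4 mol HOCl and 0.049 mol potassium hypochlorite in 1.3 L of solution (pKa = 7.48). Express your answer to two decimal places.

pH = 6.57

Henderson–Hasselbalch: pH = pKa + log([OCl-]/[HOCl]) = 7.48 + log(0.049/0.4)
pH = 7.48 + (-0.912) = 6.57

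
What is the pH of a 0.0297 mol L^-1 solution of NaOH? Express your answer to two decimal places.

pH = 12.47

NaOH is a strong base; [OH-] = 0.0297 M.
pOH = -log(0.0297) = 1.53
pH = 14.00 - 1.53 = 12.47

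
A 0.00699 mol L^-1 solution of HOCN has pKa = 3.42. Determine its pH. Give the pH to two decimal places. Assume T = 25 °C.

pH = 2.84

HOCN ⇌ OCN- + H+
Ka = 10^(−3.42) = 3.80 × 10^-4
Ka = x²/(0.00699 − x) = 3.80 × 10^-4
x is not negligible relative to C₀; solve x² + 0.00038·x − 2.66e-06 = 0.
x = (−Ka + √(Ka² + 4·Ka·C₀))/2 = 1.45 × 10^-3 M
pH = −log(1.45 × 10^-3) = 2.84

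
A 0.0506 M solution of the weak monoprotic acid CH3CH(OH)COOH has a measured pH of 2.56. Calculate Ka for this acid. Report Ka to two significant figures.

Ka = 1.6 × 10^-4

[H+] = 10^(-2.56) = 2.75 × 10^-3 M
At equilibrium [HA] = 0.0506 − 2.75 × 10^-3 = 4.78 × 10^-2 M
Ka = [H+][A-]/[HA] = (2.75 × 10^-3)² / 4.78 × 10^-2 = 1.6 × 10^-4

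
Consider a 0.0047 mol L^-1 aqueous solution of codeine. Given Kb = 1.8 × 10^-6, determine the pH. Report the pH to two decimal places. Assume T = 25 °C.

C18H21NO3 + H2O ⇌ C18H22NO3+ + OH-
From the ICE table, Kb = [OH-]²/(0.0047 − [OH-]) = 1.8 × 10^-6.
Neglecting [OH-] in the denominator: [OH-] = √(1.8 × 10^-6 × 0.0047) = 9.20 × 10^-5 M
([OH-]/C₀ = 2% < 5%, so the approximation holds.)
pOH = 4.04, so pH = 14.00 − pOH = 9.96

pH = 9.96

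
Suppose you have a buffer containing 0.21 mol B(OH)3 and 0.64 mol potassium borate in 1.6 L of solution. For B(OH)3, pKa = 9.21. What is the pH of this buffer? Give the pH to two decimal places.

Henderson–Hasselbalch: pH = pKa + log([B(OH)4-]/[B(OH)3]) = 9.21 + log(0.64/0.21)
pH = 9.21 + (+0.484) = 9.69

pH = 9.69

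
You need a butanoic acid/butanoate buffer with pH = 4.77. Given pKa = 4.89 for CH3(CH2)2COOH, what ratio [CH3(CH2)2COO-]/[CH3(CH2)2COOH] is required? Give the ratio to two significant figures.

ratio = 0.76

pH = pKa + log(r) ⇒ log(r) = 4.77 − 4.89 = -0.12
r = [CH3(CH2)2COO-]/[CH3(CH2)2COOH] = 10^(-0.12) = 0.759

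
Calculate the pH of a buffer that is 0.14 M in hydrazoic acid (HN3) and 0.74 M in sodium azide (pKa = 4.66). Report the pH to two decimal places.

Using pH = pKa + log([base]/[acid]) with [base]/[acid] = 0.74/0.14:
pH = 4.66 + (+0.723) = 5.38

pH = 5.38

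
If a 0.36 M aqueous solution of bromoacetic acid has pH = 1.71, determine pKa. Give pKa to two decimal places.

pKa = 2.95

[H+] = 10^(-1.71) = 1.95 × 10^-2 M
At equilibrium [HA] = 0.36 − 1.95 × 10^-2 = 3.40 × 10^-1 M
Ka = [H+][A-]/[HA] = (1.95 × 10^-2)² / 3.40 × 10^-1 = 1.12 × 10^-3
pKa = -log(1.12 × 10^-3) = 2.95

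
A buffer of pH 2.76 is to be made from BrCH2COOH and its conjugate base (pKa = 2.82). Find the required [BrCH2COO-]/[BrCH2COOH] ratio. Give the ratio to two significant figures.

ratio = 0.87

pH = pKa + log(r) ⇒ log(r) = 2.76 − 2.82 = -0.06
r = [BrCH2COO-]/[BrCH2COOH] = 10^(-0.06) = 0.871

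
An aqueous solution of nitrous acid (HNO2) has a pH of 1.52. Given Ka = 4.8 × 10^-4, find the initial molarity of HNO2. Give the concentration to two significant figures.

C₀ = 1.9 M

[H+] = 10^(-1.52) = 3.02 × 10^-2 M = x
Ka = x²/(C₀ − x) ⇒ C₀ = x + x²/Ka
C₀ = 3.02 × 10^-2 + (3.02 × 10^-2)²/(4.8 × 10^-4) = 1.93 M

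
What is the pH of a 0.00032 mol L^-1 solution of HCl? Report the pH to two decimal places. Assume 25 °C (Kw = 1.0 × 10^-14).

HCl is a strong acid and dissociates completely, so [H+] = 0.00032 M.
pH = -log(0.00032) = 3.49

pH = 3.49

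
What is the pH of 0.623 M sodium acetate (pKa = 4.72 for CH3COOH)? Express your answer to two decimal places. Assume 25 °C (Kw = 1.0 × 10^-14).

CH3COO- is the conjugate base of the weak acid CH3COOH.
Ka = 10^(−4.72) = 1.91 × 10^-5
Kb = Kw/Ka = 1.0×10^-14 / 1.91 × 10^-5 = 5.24 × 10^-10
From the ICE table, Kb = [OH-]²/(0.623 − [OH-]) = 5.24 × 10^-10.
Assume [OH-] ≪ 0.623: [OH-] ≈ √(5.24 × 10^-10 × 0.623) = 1.81 × 10^-5 M
([OH-]/C₀ = 0.0029% < 5%, so the approximation holds.)
pOH = 4.74, so pH = 14.00 − pOH = 9.26

pH = 9.26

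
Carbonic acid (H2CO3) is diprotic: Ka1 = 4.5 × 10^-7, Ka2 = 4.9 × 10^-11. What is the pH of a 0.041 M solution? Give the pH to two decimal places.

Ka1 ≫ Ka2, so treat the first dissociation as the only significant source of H+.
Ka1 = x²/(0.041 − x) = 4.5 × 10^-7
x ≈ √(4.5 × 10^-7 × 0.041) = 1.36 × 10^-4 M
pH = −log(1.36 × 10^-4) = 3.87

pH = 3.87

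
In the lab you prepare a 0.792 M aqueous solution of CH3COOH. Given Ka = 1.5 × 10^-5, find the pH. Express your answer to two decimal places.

pH = 2.46

CH3COOH ⇌ CH3COO- + H+
From the ICE table, Ka = [H+]²/(0.792 − [H+]) = 1.5 × 10^-5.
Assume [H+] ≪ 0.792: [H+] ≈ √(1.5 × 10^-5 × 0.792) = 3.45 × 10^-3 M
([H+]/C₀ = 0.44% < 5%, so the approximation holds.)
pH = −log[H+] = −log(3.45 × 10^-3) = 2.46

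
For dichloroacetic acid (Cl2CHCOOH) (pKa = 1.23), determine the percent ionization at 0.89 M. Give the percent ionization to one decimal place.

Cl2CHCOOH ⇌ Cl2CHCOO- + H+; let x = [H+] at equilibrium.
Ka = 10^(−1.23) = 5.89 × 10^-2
Ka = x²/(C₀ − x); solving the quadratic gives x = 2.01 × 10^-1 M.
% ionization = x/C₀ × 100% = 2.01 × 10^-1/0.89 × 100% = 22.6%

22.6%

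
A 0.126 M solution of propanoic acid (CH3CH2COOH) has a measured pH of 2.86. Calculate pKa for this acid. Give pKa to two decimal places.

pKa = 4.82

[H+] = 10^(-2.86) = 1.38 × 10^-3 M
At equilibrium [HA] = 0.126 − 1.38 × 10^-3 = 1.25 × 10^-1 M
Ka = [H+][A-]/[HA] = (1.38 × 10^-3)² / 1.25 × 10^-1 = 1.52 × 10^-5
pKa = -log(1.52 × 10^-5) = 4.82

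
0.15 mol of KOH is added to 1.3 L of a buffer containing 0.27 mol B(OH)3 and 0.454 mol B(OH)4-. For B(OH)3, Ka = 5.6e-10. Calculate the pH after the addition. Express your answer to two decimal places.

OH- converts B(OH)3 to B(OH)4-: B(OH)3 → 0.12 mol, B(OH)4- → 0.604 mol.
pKa = −log(5.6 × 10^-10) = 9.252
Henderson–Hasselbalch with mole ratio 0.604/0.12: pH = 9.252 + (+0.702)

pH = 9.95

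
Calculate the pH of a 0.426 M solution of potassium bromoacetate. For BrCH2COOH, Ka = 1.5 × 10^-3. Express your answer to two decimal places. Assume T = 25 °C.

BrCH2COO- is the conjugate base of the weak acid BrCH2COOH.
Kb = Kw/Ka = 1.0×10^-14 / 1.5 × 10^-3 = 6.67 × 10^-12
From the ICE table, Kb = [OH-]²/(0.426 − [OH-]) = 6.67 × 10^-12.
Since Kb ≪ C₀, [OH-] ≈ √(Kb·C₀) = 1.69 × 10^-6 M.
pOH = −log(1.69 × 10^-6) = 5.77; pH = 14.00 − 5.77 = 8.23

pH = 8.23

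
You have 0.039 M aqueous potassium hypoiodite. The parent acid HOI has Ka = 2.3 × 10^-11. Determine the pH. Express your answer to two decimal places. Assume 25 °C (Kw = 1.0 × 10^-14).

pH = 11.59

OI- is the conjugate base of the weak acid HOI.
Kb = Kw/Ka = 1.0×10^-14 / 2.3 × 10^-11 = 4.35 × 10^-4
From the ICE table, Kb = x²/(0.039 − x) = 4.35 × 10^-4.
x is not negligible relative to C₀; solve x² + 0.000435·x − 1.7e-05 = 0.
x = (−Kb + √(Kb² + 4·Kb·C₀))/2 = 3.91 × 10^-3 M
pOH = −log(3.91 × 10^-3) = 2.41; pH = 14.00 − 2.41 = 11.59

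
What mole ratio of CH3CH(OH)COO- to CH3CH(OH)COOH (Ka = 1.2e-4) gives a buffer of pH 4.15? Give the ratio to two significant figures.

pKa = -log(1.2 × 10^-4) = 3.921
pH = pKa + log(r) ⇒ log(r) = 4.15 − 3.921 = +0.229
r = [CH3CH(OH)COO-]/[CH3CH(OH)COOH] = 10^(+0.229) = 1.69

ratio = 1.7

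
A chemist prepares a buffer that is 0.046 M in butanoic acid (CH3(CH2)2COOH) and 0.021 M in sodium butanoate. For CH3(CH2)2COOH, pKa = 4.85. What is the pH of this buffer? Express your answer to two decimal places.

pH = 4.51

Using pH = pKa + log([base]/[acid]) with [base]/[acid] = 0.021/0.046:
pH = 4.85 + (-0.341) = 4.51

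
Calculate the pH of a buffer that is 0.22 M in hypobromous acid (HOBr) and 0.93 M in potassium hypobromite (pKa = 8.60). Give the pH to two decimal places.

pH = pKa + log([A⁻]/[HA]) = 8.60 + log(0.93/0.22)
pH = 8.60 + (+0.626) = 9.23

pH = 9.23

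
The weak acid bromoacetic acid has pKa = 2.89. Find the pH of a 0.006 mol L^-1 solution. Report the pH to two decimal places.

pH = 2.66

BrCH2COOH ⇌ BrCH2COO- + H+
Ka = 10^(−2.89) = 1.29 × 10^-3
From the ICE table, Ka = x²/(0.006 − x) = 1.29 × 10^-3.
x is not negligible relative to C₀; solve x² + 0.00129·x − 7.74e-06 = 0.
x = [−0.00129 + √(0.00129² + 3.1e-05)]/2 = 2.21 × 10^-3 M
pH = −log(2.21 × 10^-3) = 2.66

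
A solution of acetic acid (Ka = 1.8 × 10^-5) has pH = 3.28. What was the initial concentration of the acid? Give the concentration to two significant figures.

[H+] = 10^(-3.28) = 5.25 × 10^-4 M = x
Ka = x²/(C₀ − x) ⇒ C₀ = x + x²/Ka
C₀ = 5.25 × 10^-4 + (5.25 × 10^-4)²/(1.8 × 10^-5) = 1.58 × 10^-2 M

C₀ = 1.6 × 10^-2 M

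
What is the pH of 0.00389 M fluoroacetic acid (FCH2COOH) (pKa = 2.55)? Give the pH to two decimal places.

pH = 2.66

FCH2COOH ⇌ FCH2COO- + H+
Ka = 10^(−2.55) = 2.82 × 10^-3
From the ICE table, Ka = [H+]²/(0.00389 − [H+]) = 2.82 × 10^-3.
The 5% rule fails; solving [H+]² + Ka·[H+] − Ka·C₀ = 0 exactly:
[H+] = (−Ka + √(Ka² + 4·Ka·C₀))/2 = 2.19 × 10^-3 M
pH = −log[H+] = −log(2.19 × 10^-3) = 2.66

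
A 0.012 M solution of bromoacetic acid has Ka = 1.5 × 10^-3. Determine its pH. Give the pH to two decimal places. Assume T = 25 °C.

pH = 2.45

BrCH2COOH ⇌ BrCH2COO- + H+
Ka = [H+]²/(0.012 − [H+]) = 1.5 × 10^-3
Here C₀/Ka ≈ 8, so the small-[H+] approximation fails. Use the quadratic:
[H+] = (−Ka + √(Ka² + 4·Ka·C₀))/2 = 3.56 × 10^-3 M
pH = −log[H+] = −log(3.56 × 10^-3) = 2.45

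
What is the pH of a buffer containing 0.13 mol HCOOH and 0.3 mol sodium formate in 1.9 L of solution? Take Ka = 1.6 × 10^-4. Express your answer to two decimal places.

pKa = −log(1.6 × 10^-4) = 3.796
Using pH = pKa + log([base]/[acid]) with [base]/[acid] = 0.3/0.13:
pH = 3.796 + (+0.363) = 4.16

pH = 4.16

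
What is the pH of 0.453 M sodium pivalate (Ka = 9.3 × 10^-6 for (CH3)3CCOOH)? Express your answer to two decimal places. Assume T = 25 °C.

pH = 9.34

(CH3)3CCOO- is the conjugate base of the weak acid (CH3)3CCOOH.
Kb = Kw/Ka = 1.0×10^-14 / 9.3 × 10^-6 = 1.08 × 10^-9
Kb = x²/(0.453 − x) = 1.08 × 10^-9
Neglecting x in the denominator: x = √(1.08 × 10^-9 × 0.453) = 2.21 × 10^-5 M
pOH = −log(2.21 × 10^-5) = 4.66; pH = 14.00 − 4.66 = 9.34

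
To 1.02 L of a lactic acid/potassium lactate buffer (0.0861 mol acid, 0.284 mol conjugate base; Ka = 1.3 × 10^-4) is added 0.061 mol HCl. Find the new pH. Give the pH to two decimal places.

pH = 4.07

After neutralization: n(CH3CH(OH)COOH) = 0.147 mol, n(CH3CH(OH)COO-) = 0.223 mol.
pKa = −log(1.3 × 10^-4) = 3.886
Henderson–Hasselbalch with mole ratio 0.223/0.147: pH = 3.886 + (+0.181)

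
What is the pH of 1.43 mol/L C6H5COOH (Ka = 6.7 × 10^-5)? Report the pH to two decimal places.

pH = 2.01

C6H5COOH ⇌ C6H5COO- + H+
Let x = [H+] at equilibrium. Ka = x²/(1.43 − x).
Since Ka ≪ C₀, x ≈ √(Ka·C₀) = 9.79 × 10^-3 M.
Check: 0.68% ionized — well under 5%, approximation valid.
pH = −log(9.79 × 10^-3) = 2.01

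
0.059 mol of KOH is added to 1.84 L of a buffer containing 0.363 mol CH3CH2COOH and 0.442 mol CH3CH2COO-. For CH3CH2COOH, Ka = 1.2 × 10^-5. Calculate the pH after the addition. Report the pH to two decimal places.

OH- converts CH3CH2COOH to CH3CH2COO-: CH3CH2COOH → 0.304 mol, CH3CH2COO- → 0.501 mol.
pKa = −log(1.2 × 10^-5) = 4.921
pH = pKa + log([A⁻]/[HA]) = 4.921 + log(0.501/0.304) = 4.921 +0.217

pH = 5.14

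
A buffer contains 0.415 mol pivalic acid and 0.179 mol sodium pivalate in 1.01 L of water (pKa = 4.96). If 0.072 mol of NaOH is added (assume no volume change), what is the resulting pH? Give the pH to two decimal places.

pH = 4.82

OH- converts (CH3)3CCOOH to (CH3)3CCOO-: (CH3)3CCOOH → 0.343 mol, (CH3)3CCOO- → 0.251 mol.
Henderson–Hasselbalch with mole ratio 0.251/0.343: pH = 4.96 + (-0.136)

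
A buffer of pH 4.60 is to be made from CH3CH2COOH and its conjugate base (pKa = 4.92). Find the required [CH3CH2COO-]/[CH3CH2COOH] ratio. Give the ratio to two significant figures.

pH = pKa + log(r) ⇒ log(r) = 4.60 − 4.92 = -0.32
r = [CH3CH2COO-]/[CH3CH2COOH] = 10^(-0.32) = 0.479

ratio = 0.48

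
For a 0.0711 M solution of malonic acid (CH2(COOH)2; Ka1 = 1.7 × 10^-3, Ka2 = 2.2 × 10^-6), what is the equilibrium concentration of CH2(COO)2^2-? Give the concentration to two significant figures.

First ionization gives [H+] ≈ [CH2(COOH)COO-] = 1.02 × 10^-2 M.
Second step: Ka2 = [H+][CH2(COO)2^2-]/[CH2(COOH)COO-] ≈ [CH2(COO)2^2-] (since [H+] ≈ [CH2(COOH)COO-]).
So [CH2(COO)2^2-] ≈ Ka2.

2.2 × 10^-6 M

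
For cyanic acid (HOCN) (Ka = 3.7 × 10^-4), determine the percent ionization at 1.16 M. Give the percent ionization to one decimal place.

1.8%

HOCN ⇌ OCN- + H+; let x = [H+] at equilibrium.
x ≈ √(Ka·C₀) = √(3.7 × 10^-4 × 1.16) = 2.07 × 10^-2 M
% ionization = x/C₀ × 100% = 2.07 × 10^-2/1.16 × 100% = 1.8%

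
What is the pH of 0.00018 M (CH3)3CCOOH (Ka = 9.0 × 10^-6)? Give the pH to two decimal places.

pH = 4.44

(CH3)3CCOOH ⇌ (CH3)3CCOO- + H+
Let x = [H+] at equilibrium. Ka = x²/(0.00018 − x).
The 5% rule fails; solving x² + Ka·x − Ka·C₀ = 0 exactly:
x = [−9e-06 + √(9e-06² + 6.48e-09)]/2 = 3.60 × 10^-5 M
pH = −log[H+] = −log(3.60 × 10^-5) = 4.44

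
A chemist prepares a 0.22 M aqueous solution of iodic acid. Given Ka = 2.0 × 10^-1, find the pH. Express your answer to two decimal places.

HIO3 ⇌ IO3- + H+
Ka = x²/(0.22 − x) = 2.0 × 10^-1
The 5% rule fails; solving x² + Ka·x − Ka·C₀ = 0 exactly:
x = (−Ka + √(Ka² + 4·Ka·C₀))/2 = 1.32 × 10^-1 M
pH = −log(1.32 × 10^-1) = 0.88

pH = 0.88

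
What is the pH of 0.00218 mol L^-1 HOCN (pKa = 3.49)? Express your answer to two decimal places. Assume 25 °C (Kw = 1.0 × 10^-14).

HOCN ⇌ OCN- + H+
Ka = 10^(−3.49) = 3.24 × 10^-4
Let x = [H+] at equilibrium. Ka = x²/(0.00218 − x).
Here C₀/Ka ≈ 6.73, so the small-x approximation fails. Use the quadratic:
x = [−0.000324 + √(0.000324² + 2.83e-06)]/2 = 6.94 × 10^-4 M
pH = −log(6.94 × 10^-4) = 3.16

pH = 3.16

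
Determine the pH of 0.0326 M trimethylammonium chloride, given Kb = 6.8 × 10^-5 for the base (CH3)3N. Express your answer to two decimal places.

pH = 5.66

(CH3)3NH+ is the conjugate acid of the weak base (CH3)3N.
Ka = Kw/Kb = 1.0×10^-14 / 6.8 × 10^-5 = 1.47 × 10^-10
From the ICE table, Ka = x²/(0.0326 − x) = 1.47 × 10^-10.
Neglecting x in the denominator: x = √(1.47 × 10^-10 × 0.0326) = 2.19 × 10^-6 M
Check: 0.0067% ionized — well under 5%, approximation valid.
pH = −log(2.19 × 10^-6) = 5.66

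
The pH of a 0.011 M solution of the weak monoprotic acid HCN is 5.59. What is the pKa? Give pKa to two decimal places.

pKa = 9.22

[H+] = 10^(-5.59) = 2.57 × 10^-6 M
At equilibrium [HA] = 0.011 − 2.57 × 10^-6 = 1.10 × 10^-2 M
Ka = [H+][A-]/[HA] = (2.57 × 10^-6)² / 1.10 × 10^-2 = 6.00 × 10^-10
pKa = -log(6.00 × 10^-10) = 9.22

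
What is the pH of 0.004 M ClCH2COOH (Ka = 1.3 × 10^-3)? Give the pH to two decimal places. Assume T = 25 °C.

pH = 2.76

ClCH2COOH ⇌ ClCH2COO- + H+
From the ICE table, Ka = x²/(0.004 − x) = 1.3 × 10^-3.
The 5% rule fails; solving x² + Ka·x − Ka·C₀ = 0 exactly:
x = (−Ka + √(Ka² + 4·Ka·C₀))/2 = 1.72 × 10^-3 M
pH = −log[H+] = −log(1.72 × 10^-3) = 2.76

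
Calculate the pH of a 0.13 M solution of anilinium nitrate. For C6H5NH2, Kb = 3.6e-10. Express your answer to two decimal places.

C6H5NH3+ is the conjugate acid of the weak base C6H5NH2.
Ka = Kw/Kb = 1.0×10^-14 / 3.6 × 10^-10 = 2.78 × 10^-5
Ka = x²/(0.13 − x) = 2.78 × 10^-5
Since Ka ≪ C₀, x ≈ √(Ka·C₀) = 1.90 × 10^-3 M.
pH = −log[H+] = −log(1.90 × 10^-3) = 2.72

pH = 2.72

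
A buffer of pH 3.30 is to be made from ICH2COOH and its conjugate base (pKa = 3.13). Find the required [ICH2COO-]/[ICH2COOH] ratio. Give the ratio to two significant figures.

pH = pKa + log(r) ⇒ log(r) = 3.30 − 3.13 = +0.17
r = [ICH2COO-]/[ICH2COOH] = 10^(+0.17) = 1.48

ratio = 1.5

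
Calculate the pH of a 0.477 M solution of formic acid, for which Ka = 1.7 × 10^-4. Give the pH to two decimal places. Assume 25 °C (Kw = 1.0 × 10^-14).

pH = 2.05

HCOOH ⇌ HCOO- + H+
Ka = [H+]²/(0.477 − [H+]) = 1.7 × 10^-4
Neglecting [H+] in the denominator: [H+] = √(1.7 × 10^-4 × 0.477) = 9.00 × 10^-3 M
pH = −log(9.00 × 10^-3) = 2.05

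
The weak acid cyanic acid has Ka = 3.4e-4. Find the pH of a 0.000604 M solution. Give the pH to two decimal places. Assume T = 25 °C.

pH = 3.50

HOCN ⇌ OCN- + H+
From the ICE table, Ka = [H+]²/(0.000604 − [H+]) = 3.4 × 10^-4.
Here C₀/Ka ≈ 1.78, so the small-[H+] approximation fails. Use the quadratic:
[H+] = (−Ka + √(Ka² + 4·Ka·C₀))/2 = 3.14 × 10^-4 M
pH = −log(3.14 × 10^-4) = 3.50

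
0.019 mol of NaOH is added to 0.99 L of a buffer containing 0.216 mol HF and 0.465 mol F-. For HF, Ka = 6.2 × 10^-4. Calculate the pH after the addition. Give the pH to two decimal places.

OH- converts HF to F-: HF → 0.197 mol, F- → 0.484 mol.
pKa = −log(6.2 × 10^-4) = 3.208
pH = pKa + log([A⁻]/[HA]) = 3.208 + log(0.484/0.197) = 3.208 +0.390

pH = 3.60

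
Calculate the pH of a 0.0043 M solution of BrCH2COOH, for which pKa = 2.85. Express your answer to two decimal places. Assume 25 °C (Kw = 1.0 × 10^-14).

pH = 2.73

BrCH2COOH ⇌ BrCH2COO- + H+
Ka = 10^(−2.85) = 1.41 × 10^-3
Let x = [H+] at equilibrium. Ka = x²/(0.0043 − x).
The 5% rule fails; solving x² + Ka·x − Ka·C₀ = 0 exactly:
x = [−0.00141 + √(0.00141² + 2.43e-05)]/2 = 1.86 × 10^-3 M
pH = −log[H+] = −log(1.86 × 10^-3) = 2.73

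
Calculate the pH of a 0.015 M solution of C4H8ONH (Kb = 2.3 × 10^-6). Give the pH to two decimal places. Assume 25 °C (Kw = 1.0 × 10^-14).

pH = 10.27

C4H8ONH + H2O ⇌ C4H8ONH2+ + OH-
Let x = [OH-] at equilibrium. Kb = x²/(0.015 − x).
Neglecting x in the denominator: x = √(2.3 × 10^-6 × 0.015) = 1.86 × 10^-4 M
pOH = 3.73, so pH = 14.00 − pOH = 10.27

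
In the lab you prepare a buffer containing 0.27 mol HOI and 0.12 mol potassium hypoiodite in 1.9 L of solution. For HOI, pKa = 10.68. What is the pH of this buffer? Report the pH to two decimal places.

pH = 10.33

pH = pKa + log([A⁻]/[HA]) = 10.68 + log(0.12/0.27)
pH = 10.68 + (-0.352) = 10.33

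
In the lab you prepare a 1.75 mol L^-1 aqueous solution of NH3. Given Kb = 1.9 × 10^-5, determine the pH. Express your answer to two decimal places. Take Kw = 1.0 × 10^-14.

NH3 + H2O ⇌ NH4+ + OH-
Let x = [OH-] at equilibrium. Kb = x²/(1.75 − x).
Neglecting x in the denominator: x = √(1.9 × 10^-5 × 1.75) = 5.77 × 10^-3 M
pOH = −log(5.77 × 10^-3) = 2.24; pH = 14.00 − 2.24 = 11.76

pH = 11.76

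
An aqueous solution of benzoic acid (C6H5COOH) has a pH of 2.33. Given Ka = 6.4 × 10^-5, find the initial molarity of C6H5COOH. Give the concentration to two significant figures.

[H+] = 10^(-2.33) = 4.68 × 10^-3 M = x
Ka = x²/(C₀ − x) ⇒ C₀ = x + x²/Ka
C₀ = 4.68 × 10^-3 + (4.68 × 10^-3)²/(6.4 × 10^-5) = 3.47 × 10^-1 M

C₀ = 3.5 × 10^-1 M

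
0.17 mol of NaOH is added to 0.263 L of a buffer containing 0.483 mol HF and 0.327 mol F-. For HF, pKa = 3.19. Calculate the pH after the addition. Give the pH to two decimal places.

pH = 3.39

After neutralization: n(HF) = 0.313 mol, n(F-) = 0.497 mol.
pH = pKa + log(n_F-/n_HF) = 3.19 + log(0.497/0.313) = 3.19 + (+0.201)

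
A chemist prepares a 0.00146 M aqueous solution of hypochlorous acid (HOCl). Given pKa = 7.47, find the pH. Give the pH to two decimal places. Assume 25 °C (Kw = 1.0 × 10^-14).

pH = 5.15

HOCl ⇌ OCl- + H+
Ka = 10^(−7.47) = 3.39 × 10^-8
Let x = [H+] at equilibrium. Ka = x²/(0.00146 − x).
Since Ka ≪ C₀, x ≈ √(Ka·C₀) = 7.04 × 10^-6 M.
pH = −log(7.04 × 10^-6) = 5.15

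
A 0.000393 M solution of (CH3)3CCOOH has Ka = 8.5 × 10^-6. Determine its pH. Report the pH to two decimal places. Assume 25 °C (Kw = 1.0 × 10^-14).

pH = 4.27

(CH3)3CCOOH ⇌ (CH3)3CCOO- + H+
Ka = x²/(0.000393 − x) = 8.5 × 10^-6
The 5% rule fails; solving x² + Ka·x − Ka·C₀ = 0 exactly:
x = [−8.5e-06 + √(8.5e-06² + 1.34e-08)]/2 = 5.37 × 10^-5 M
pH = −log(5.37 × 10^-5) = 4.27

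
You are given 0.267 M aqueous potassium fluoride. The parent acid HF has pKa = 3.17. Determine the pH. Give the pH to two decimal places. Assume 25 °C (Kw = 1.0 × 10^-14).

pH = 8.30

F- is the conjugate base of the weak acid HF.
Ka = 10^(−3.17) = 6.76 × 10^-4
Kb = Kw/Ka = 1.0×10^-14 / 6.76 × 10^-4 = 1.48 × 10^-11
Let x = [OH-] at equilibrium. Kb = x²/(0.267 − x).
Neglecting x in the denominator: x = √(1.48 × 10^-11 × 0.267) = 1.99 × 10^-6 M
(x/C₀ = 0.00074% < 5%, so the approximation holds.)
pOH = −log(1.99 × 10^-6) = 5.70; pH = 14.00 − 5.70 = 8.30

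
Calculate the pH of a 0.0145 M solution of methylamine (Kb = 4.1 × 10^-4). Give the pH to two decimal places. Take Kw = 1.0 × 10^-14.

pH = 11.35

CH3NH2 + H2O ⇌ CH3NH3+ + OH-
From the ICE table, Kb = [OH-]²/(0.0145 − [OH-]) = 4.1 × 10^-4.
[OH-] is not negligible relative to C₀; solve [OH-]² + 0.00041·[OH-] − 5.94e-06 = 0.
[OH-] = [−0.00041 + √(0.00041² + 2.38e-05)]/2 = 2.24 × 10^-3 M
pOH = −log(2.24 × 10^-3) = 2.65; pH = 14.00 − 2.65 = 11.35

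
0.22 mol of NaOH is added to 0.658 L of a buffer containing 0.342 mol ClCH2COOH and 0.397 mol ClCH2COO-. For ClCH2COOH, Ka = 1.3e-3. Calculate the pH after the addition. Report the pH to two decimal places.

pH = 3.59

OH- converts ClCH2COOH to ClCH2COO-: ClCH2COOH → 0.122 mol, ClCH2COO- → 0.617 mol.
pKa = −log(1.3 × 10^-3) = 2.886
pH = pKa + log([A⁻]/[HA]) = 2.886 + log(0.617/0.122) = 2.886 +0.704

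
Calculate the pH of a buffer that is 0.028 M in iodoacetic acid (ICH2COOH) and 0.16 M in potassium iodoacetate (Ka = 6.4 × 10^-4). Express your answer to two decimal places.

pH = 3.95

pKa = −log(6.4 × 10^-4) = 3.194
pH = pKa + log([A⁻]/[HA]) = 3.194 + log(0.16/0.028)
pH = 3.194 + (+0.757) = 3.95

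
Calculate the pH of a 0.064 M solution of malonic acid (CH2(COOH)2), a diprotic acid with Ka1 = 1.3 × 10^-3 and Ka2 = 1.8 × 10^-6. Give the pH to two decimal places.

Ka1 ≫ Ka2, so treat the first dissociation as the only significant source of H+.
Ka1 = x²/(0.064 − x) = 1.3 × 10^-3
Solving the quadratic: x = (−Ka1 + √(Ka1² + 4·Ka1·C₀))/2 = 8.49 × 10^-3 M
pH = −log(8.49 × 10^-3) = 2.07

pH = 2.07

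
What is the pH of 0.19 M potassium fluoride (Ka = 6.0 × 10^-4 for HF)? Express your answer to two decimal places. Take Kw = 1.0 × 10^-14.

pH = 8.25

F- is the conjugate base of the weak acid HF.
Kb = Kw/Ka = 1.0×10^-14 / 6.0 × 10^-4 = 1.67 × 10^-11
From the ICE table, Kb = x²/(0.19 − x) = 1.67 × 10^-11.
Assume x ≪ 0.19: x ≈ √(1.67 × 10^-11 × 0.19) = 1.78 × 10^-6 M
(x/C₀ = 0.00094% < 5%, so the approximation holds.)
pOH = 5.75, so pH = 14.00 − pOH = 8.25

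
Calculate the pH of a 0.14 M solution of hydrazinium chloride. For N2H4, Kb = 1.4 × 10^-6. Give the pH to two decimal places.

N2H5+ is the conjugate acid of the weak base N2H4.
Ka = Kw/Kb = 1.0×10^-14 / 1.4 × 10^-6 = 7.14 × 10^-9
Ka = [H+]²/(0.14 − [H+]) = 7.14 × 10^-9
Assume [H+] ≪ 0.14: [H+] ≈ √(7.14 × 10^-9 × 0.14) = 3.16 × 10^-5 M
([H+]/C₀ = 0.023% < 5%, so the approximation holds.)
pH = −log[H+] = −log(3.16 × 10^-5) = 4.50

pH = 4.50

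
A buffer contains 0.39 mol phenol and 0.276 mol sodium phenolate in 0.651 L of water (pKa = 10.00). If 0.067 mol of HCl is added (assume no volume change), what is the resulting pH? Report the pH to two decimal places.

pH = 9.66

After neutralization: n(C6H5OH) = 0.457 mol, n(C6H5O-) = 0.209 mol.
Henderson–Hasselbalch with mole ratio 0.209/0.457: pH = 10.00 + (-0.340)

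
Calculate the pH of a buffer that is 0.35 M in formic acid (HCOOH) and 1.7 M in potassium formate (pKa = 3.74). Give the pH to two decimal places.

Henderson–Hasselbalch: pH = pKa + log([HCOO-]/[HCOOH]) = 3.74 + log(1.7/0.35)
pH = 3.74 + (+0.686) = 4.43

pH = 4.43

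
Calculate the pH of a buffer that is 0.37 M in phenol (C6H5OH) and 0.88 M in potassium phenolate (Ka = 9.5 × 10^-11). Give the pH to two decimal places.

pKa = −log(9.5 × 10^-11) = 10.022
Using pH = pKa + log([base]/[acid]) with [base]/[acid] = 0.88/0.37:
pH = 10.022 + (+0.376) = 10.40

pH = 10.40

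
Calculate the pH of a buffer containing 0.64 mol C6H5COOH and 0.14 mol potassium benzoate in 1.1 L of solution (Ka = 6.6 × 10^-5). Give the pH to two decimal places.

pKa = −log(6.6 × 10^-5) = 4.180
Henderson–Hasselbalch: pH = pKa + log([C6H5COO-]/[C6H5COOH]) = 4.180 + log(0.14/0.64)
pH = 4.180 + (-0.660) = 3.52

pH = 3.52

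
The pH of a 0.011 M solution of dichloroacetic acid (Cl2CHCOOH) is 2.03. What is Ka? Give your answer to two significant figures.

[H+] = 10^(-2.03) = 9.33 × 10^-3 M
At equilibrium [HA] = 0.011 − 9.33 × 10^-3 = 1.67 × 10^-3 M
Ka = [H+][A-]/[HA] = (9.33 × 10^-3)² / 1.67 × 10^-3 = 5.2 × 10^-2

Ka = 5.2 × 10^-2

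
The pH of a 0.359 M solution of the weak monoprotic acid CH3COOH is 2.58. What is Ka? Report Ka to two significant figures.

[H+] = 10^(-2.58) = 2.63 × 10^-3 M
At equilibrium [HA] = 0.359 − 2.63 × 10^-3 = 3.56 × 10^-1 M
Ka = [H+][A-]/[HA] = (2.63 × 10^-3)² / 3.56 × 10^-1 = 1.9 × 10^-5

Ka = 1.9 × 10^-5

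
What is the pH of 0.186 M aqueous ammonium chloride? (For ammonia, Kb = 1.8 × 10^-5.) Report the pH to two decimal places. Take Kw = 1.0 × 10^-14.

NH4+ is the conjugate acid of the weak base NH3.
Ka = Kw/Kb = 1.0×10^-14 / 1.8 × 10^-5 = 5.56 × 10^-10
Ka = [H+]²/(0.186 − [H+]) = 5.56 × 10^-10
Assume [H+] ≪ 0.186: [H+] ≈ √(5.56 × 10^-10 × 0.186) = 1.02 × 10^-5 M
([H+]/C₀ = 0.0055% < 5%, so the approximation holds.)
pH = −log[H+] = −log(1.02 × 10^-5) = 4.99

pH = 4.99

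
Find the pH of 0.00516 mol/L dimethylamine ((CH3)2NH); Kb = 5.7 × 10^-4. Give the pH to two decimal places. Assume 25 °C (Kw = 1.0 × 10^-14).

(CH3)2NH + H2O ⇌ (CH3)2NH2+ + OH-
Kb = x²/(0.00516 − x) = 5.7 × 10^-4
The 5% rule fails; solving x² + Kb·x − Kb·C₀ = 0 exactly:
x = [−0.00057 + √(0.00057² + 1.18e-05)]/2 = 1.45 × 10^-3 M
pOH = 2.84, so pH = 14.00 − pOH = 11.16

pH = 11.16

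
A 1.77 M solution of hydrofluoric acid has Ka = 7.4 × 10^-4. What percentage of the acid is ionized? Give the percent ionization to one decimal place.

2.0%

HF ⇌ F- + H+; let x = [H+] at equilibrium.
x ≈ √(Ka·C₀) = √(7.4 × 10^-4 × 1.77) = 3.62 × 10^-2 M
Fraction ionized = 3.62 × 10^-2 / 1.77 = 0.0205 → 2.0%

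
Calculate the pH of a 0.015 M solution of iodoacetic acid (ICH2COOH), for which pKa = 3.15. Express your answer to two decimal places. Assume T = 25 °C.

pH = 2.53

ICH2COOH ⇌ ICH2COO- + H+
Ka = 10^(−3.15) = 7.08 × 10^-4
Ka = x²/(0.015 − x) = 7.08 × 10^-4
The 5% rule fails; solving x² + Ka·x − Ka·C₀ = 0 exactly:
x = [−0.000708 + √(0.000708² + 4.25e-05)]/2 = 2.92 × 10^-3 M
pH = −log[H+] = −log(2.92 × 10^-3) = 2.53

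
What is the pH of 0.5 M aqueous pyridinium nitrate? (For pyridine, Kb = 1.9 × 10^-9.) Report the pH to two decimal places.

C5H5NH+ is the conjugate acid of the weak base C5H5N.
Ka = Kw/Kb = 1.0×10^-14 / 1.9 × 10^-9 = 5.26 × 10^-6
From the ICE table, Ka = [H+]²/(0.5 − [H+]) = 5.26 × 10^-6.
Assume [H+] ≪ 0.5: [H+] ≈ √(5.26 × 10^-6 × 0.5) = 1.62 × 10^-3 M
([H+]/C₀ = 0.32% < 5%, so the approximation holds.)
pH = −log[H+] = −log(1.62 × 10^-3) = 2.79

pH = 2.79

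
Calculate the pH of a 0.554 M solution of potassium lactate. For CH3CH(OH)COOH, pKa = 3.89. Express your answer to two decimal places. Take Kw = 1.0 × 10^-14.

CH3CH(OH)COO- is the conjugate base of the weak acid CH3CH(OH)COOH.
Ka = 10^(−3.89) = 1.29 × 10^-4
Kb = Kw/Ka = 1.0×10^-14 / 1.29 × 10^-4 = 7.75 × 10^-11
Let x = [OH-] at equilibrium. Kb = x²/(0.554 − x).
Assume x ≪ 0.554: x ≈ √(7.75 × 10^-11 × 0.554) = 6.55 × 10^-6 M
Check: 0.0012% ionized — well under 5%, approximation valid.
pOH = 5.18, so pH = 14.00 − pOH = 8.82

pH = 8.82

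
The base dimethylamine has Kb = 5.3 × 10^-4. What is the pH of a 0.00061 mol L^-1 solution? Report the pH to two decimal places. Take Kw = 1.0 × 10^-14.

pH = 10.56

(CH3)2NH + H2O ⇌ (CH3)2NH2+ + OH-
Kb = [OH-]²/(0.00061 − [OH-]) = 5.3 × 10^-4
The 5% rule fails; solving [OH-]² + Kb·[OH-] − Kb·C₀ = 0 exactly:
[OH-] = [−0.00053 + √(0.00053² + 1.29e-06)]/2 = 3.62 × 10^-4 M
pOH = 3.44, so pH = 14.00 − pOH = 10.56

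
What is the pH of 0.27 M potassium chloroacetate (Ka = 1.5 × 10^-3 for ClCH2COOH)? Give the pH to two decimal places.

ClCH2COO- is the conjugate base of the weak acid ClCH2COOH.
Kb = Kw/Ka = 1.0×10^-14 / 1.5 × 10^-3 = 6.67 × 10^-12
Let x = [OH-] at equilibrium. Kb = x²/(0.27 − x).
Since Kb ≪ C₀, x ≈ √(Kb·C₀) = 1.34 × 10^-6 M.
pOH = 5.87, so pH = 14.00 − pOH = 8.13

pH = 8.13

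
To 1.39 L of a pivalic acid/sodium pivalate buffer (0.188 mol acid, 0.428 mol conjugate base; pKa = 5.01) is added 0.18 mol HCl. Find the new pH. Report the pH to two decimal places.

pH = 4.84

Added H+ converts (CH3)3CCOO- to (CH3)3CCOOH: (CH3)3CCOOH → 0.368 mol, (CH3)3CCOO- → 0.248 mol.
pH = pKa + log(n_(CH3)3CCOO-/n_(CH3)3CCOOH) = 5.01 + log(0.248/0.368) = 5.01 + (-0.171)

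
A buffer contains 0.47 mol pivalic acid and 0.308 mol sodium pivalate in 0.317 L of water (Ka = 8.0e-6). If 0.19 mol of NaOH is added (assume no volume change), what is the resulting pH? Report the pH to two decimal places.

After neutralization: n((CH3)3CCOOH) = 0.28 mol, n((CH3)3CCOO-) = 0.498 mol.
pKa = −log(8.0 × 10^-6) = 5.097
pH = pKa + log([A⁻]/[HA]) = 5.097 + log(0.498/0.28) = 5.097 +0.250

pH = 5.35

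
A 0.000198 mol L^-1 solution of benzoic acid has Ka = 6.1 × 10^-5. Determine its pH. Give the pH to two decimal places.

pH = 4.08

C6H5COOH ⇌ C6H5COO- + H+
Ka = x²/(0.000198 − x) = 6.1 × 10^-5
x is not negligible relative to C₀; solve x² + 6.1e-05·x − 1.21e-08 = 0.
x = [−6.1e-05 + √(6.1e-05² + 4.83e-08)]/2 = 8.36 × 10^-5 M
pH = −log(8.36 × 10^-5) = 4.08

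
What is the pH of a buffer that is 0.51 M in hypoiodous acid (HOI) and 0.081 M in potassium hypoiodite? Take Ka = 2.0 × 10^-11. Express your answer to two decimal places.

pH = 9.90

pKa = −log(2.0 × 10^-11) = 10.699
Henderson–Hasselbalch: pH = pKa + log([OI-]/[HOI]) = 10.699 + log(0.081/0.51)
pH = 10.699 + (-0.799) = 9.90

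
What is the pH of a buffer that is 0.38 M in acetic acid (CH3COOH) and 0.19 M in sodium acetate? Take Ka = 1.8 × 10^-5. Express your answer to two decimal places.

pKa = −log(1.8 × 10^-5) = 4.745
Henderson–Hasselbalch: pH = pKa + log([CH3COO-]/[CH3COOH]) = 4.745 + log(0.19/0.38)
pH = 4.745 + (-0.301) = 4.44

pH = 4.44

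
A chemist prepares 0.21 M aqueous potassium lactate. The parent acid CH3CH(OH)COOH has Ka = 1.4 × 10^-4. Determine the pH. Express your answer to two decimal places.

CH3CH(OH)COO- is the conjugate base of the weak acid CH3CH(OH)COOH.
Kb = Kw/Ka = 1.0×10^-14 / 1.4 × 10^-4 = 7.14 × 10^-11
From the ICE table, Kb = [OH-]²/(0.21 − [OH-]) = 7.14 × 10^-11.
Neglecting [OH-] in the denominator: [OH-] = √(7.14 × 10^-11 × 0.21) = 3.87 × 10^-6 M
Check: 0.0018% ionized — well under 5%, approximation valid.
pOH = −log(3.87 × 10^-6) = 5.41; pH = 14.00 − 5.41 = 8.59

pH = 8.59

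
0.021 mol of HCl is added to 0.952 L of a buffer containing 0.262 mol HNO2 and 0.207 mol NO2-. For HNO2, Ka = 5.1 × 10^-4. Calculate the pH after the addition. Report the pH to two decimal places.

pH = 3.11

Added H+ converts NO2- to HNO2: HNO2 → 0.283 mol, NO2- → 0.186 mol.
pKa = −log(5.1 × 10^-4) = 3.292
Henderson–Hasselbalch with mole ratio 0.186/0.283: pH = 3.292 + (-0.182)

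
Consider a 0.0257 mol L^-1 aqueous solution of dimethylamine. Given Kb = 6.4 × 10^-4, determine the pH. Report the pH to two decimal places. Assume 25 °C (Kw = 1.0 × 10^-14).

(CH3)2NH + H2O ⇌ (CH3)2NH2+ + OH-
From the ICE table, Kb = [OH-]²/(0.0257 − [OH-]) = 6.4 × 10^-4.
The 5% rule fails; solving [OH-]² + Kb·[OH-] − Kb·C₀ = 0 exactly:
[OH-] = (−Kb + √(Kb² + 4·Kb·C₀))/2 = 3.75 × 10^-3 M
pOH = 2.43, so pH = 14.00 − pOH = 11.57

pH = 11.57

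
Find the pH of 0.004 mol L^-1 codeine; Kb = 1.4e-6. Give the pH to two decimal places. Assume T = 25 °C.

pH = 9.87

C18H21NO3 + H2O ⇌ C18H22NO3+ + OH-
Let x = [OH-] at equilibrium. Kb = x²/(0.004 − x).
Assume x ≪ 0.004: x ≈ √(1.4 × 10^-6 × 0.004) = 7.48 × 10^-5 M
pOH = −log(7.48 × 10^-5) = 4.13; pH = 14.00 − 4.13 = 9.87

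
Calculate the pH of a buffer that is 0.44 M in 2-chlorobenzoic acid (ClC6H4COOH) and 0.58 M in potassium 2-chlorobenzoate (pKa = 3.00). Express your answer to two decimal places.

pH = 3.12

Henderson–Hasselbalch: pH = pKa + log([ClC6H4COO-]/[ClC6H4COOH]) = 3.00 + log(0.58/0.44)
pH = 3.00 + (+0.120) = 3.12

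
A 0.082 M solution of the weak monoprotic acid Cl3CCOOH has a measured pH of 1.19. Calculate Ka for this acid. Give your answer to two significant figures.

Ka = 2.4 × 10^-1

[H+] = 10^(-1.19) = 6.46 × 10^-2 M
At equilibrium [HA] = 0.082 − 6.46 × 10^-2 = 1.74 × 10^-2 M
Ka = [H+][A-]/[HA] = (6.46 × 10^-2)² / 1.74 × 10^-2 = 2.4 × 10^-1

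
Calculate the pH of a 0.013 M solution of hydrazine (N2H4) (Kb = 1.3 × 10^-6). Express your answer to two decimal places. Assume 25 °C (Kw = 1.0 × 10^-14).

pH = 10.11

N2H4 + H2O ⇌ N2H5+ + OH-
From the ICE table, Kb = x²/(0.013 − x) = 1.3 × 10^-6.
Since Kb ≪ C₀, x ≈ √(Kb·C₀) = 1.30 × 10^-4 M.
pOH = −log(1.30 × 10^-4) = 3.89; pH = 14.00 − 3.89 = 10.11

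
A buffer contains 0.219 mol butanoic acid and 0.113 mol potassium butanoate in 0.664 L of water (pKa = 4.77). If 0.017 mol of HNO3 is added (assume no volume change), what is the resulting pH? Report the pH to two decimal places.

After neutralization: n(CH3(CH2)2COOH) = 0.236 mol, n(CH3(CH2)2COO-) = 0.096 mol.
pH = pKa + log([A⁻]/[HA]) = 4.77 + log(0.096/0.236) = 4.77 -0.391

pH = 4.38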